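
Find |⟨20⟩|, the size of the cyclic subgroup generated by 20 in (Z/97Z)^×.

32

ord(20) | φ(97) = 97 − 1 = 96 = 2^5 · 3.
Divisors of 96: 1, 2, 3, 4, 6, 8, 12, 16, 24, 32, 48, 96.
Compute 20^d (mod 97) for the divisors d until we hit 1:
20^1 ≡ 20 (mod 97)
20^2 ≡ 12 (mod 97)
20^3 ≡ 46 (mod 97)
20^4 ≡ 47 (mod 97)
20^6 ≡ 79 (mod 97)
20^8 ≡ 75 (mod 97)
20^12 ≡ 33 (mod 97)
20^16 ≡ 96 (mod 97)
20^24 ≡ 22 (mod 97)
20^32 ≡ 1 (mod 97) ✓
Hence ord(20) = 32.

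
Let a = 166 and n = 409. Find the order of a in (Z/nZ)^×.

ord(166) | φ(409) = 409 − 1 = 408 = 2^3 · 3 · 17.
Divisors of 408: 1, 2, 3, 4, 6, 8, 12, 17, 24, 34, 51, 68, 102, 136, 204, 408.
Compute 166^d (mod 409) for the divisors d until we hit 1:
166^1 ≡ 166 (mod 409)
166^2 ≡ 153 (mod 409)
166^3 ≡ 40 (mod 409)
166^4 ≡ 96 (mod 409)
166^6 ≡ 373 (mod 409)
166^8 ≡ 218 (mod 409)
166^12 ≡ 69 (mod 409)
166^17 ≡ 192 (mod 409)
166^24 ≡ 262 (mod 409)
166^34 ≡ 54 (mod 409)
166^51 ≡ 143 (mod 409)
166^68 ≡ 53 (mod 409)
166^102 ≡ 408 (mod 409)
166^136 ≡ 355 (mod 409)
166^204 ≡ 1 (mod 409) ✓
Hence ord(166) = 204.

204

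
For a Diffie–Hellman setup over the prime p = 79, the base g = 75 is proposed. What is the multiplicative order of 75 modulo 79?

78

Since 75 ∈ (Z/79Z)^×, its order divides φ(79) = 79 − 1 = 78 = 2 · 3 · 13.
Divisors of 78: 1, 2, 3, 6, 13, 26, 39, 78.
Check 75^d mod 79 for each divisor in increasing order:
75^1 ≡ 75
75^2 ≡ 16
75^3 ≡ 15
75^6 ≡ 67
75^13 ≡ 56
75^26 ≡ 55
75^39 ≡ 78
75^78 ≡ 1
Hence ord(75) = 78.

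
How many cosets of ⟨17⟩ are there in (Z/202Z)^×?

10

ord(17) | φ(202) = φ(2)·φ(101) = 1·100 = 100 = 2^2 · 5^2.
Divisors of 100: 1, 2, 4, 5, 10, 20, 25, 50, 100.
Test each divisor d:
17^1 ≡ 17
17^2 ≡ 87
17^4 ≡ 95
17^5 ≡ 201
17^10 ≡ 1
Thus |⟨17⟩| = ord(17) = 10.
[(Z/202Z)^× : ⟨17⟩] = 100/10 = 10.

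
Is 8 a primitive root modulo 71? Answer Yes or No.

φ(71) = 71 − 1 = 70 = 2 · 5 · 7.
Test 8^(70/q) mod 71 for each prime factor q of 70:
8^35 ≡ 1 (mod 71)  [q = 2: ≡ 1 ✗]
8^14 ≡ 57 (mod 71)  [q = 5: ≢ 1 ✓]
8^10 ≡ 20 (mod 71)  [q = 7: ≢ 1 ✓]
Since 8^35 ≡ 1, the order of 8 divides 35 < 70, so 8 is not a primitive root.

No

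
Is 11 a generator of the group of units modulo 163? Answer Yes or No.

Yes

φ(163) = 163 − 1 = 162 = 2 · 3^4.
It suffices to check that the order of 11 is not a proper divisor of 162: compute 11^(162/q) for q ∈ {2, 3}.
11^81 ≡ 162 (mod 163)  [q = 2: ≢ 1 ✓]
11^54 ≡ 58 (mod 163)  [q = 3: ≢ 1 ✓]
All checks pass, so 11 has order 162 and is a primitive root modulo 163.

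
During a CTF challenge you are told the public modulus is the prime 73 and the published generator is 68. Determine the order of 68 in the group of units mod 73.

72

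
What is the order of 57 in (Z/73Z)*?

18

The order of 57 must divide φ(73) = 73 − 1 = 72 = 2^3 · 3^2.
Divisors of 72: 1, 2, 3, 4, 6, 8, 9, 12, 18, 24, 36, 72.
Test each divisor d:
57^1 ≡ 57
57^2 ≡ 37
57^3 ≡ 65
57^4 ≡ 55
57^6 ≡ 64
57^8 ≡ 32
57^9 ≡ 72
57^12 ≡ 8
57^18 ≡ 1
Therefore the multiplicative order of 57 modulo 73 is 18.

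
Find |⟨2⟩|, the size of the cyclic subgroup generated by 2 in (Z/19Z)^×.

18

Since 2 ∈ (Z/19Z)^×, its order divides φ(19) = 19 − 1 = 18 = 2 · 3^2.
Divisors of 18: 1, 2, 3, 6, 9, 18.
Check 2^d mod 19 for each divisor in increasing order:
2^1 ≡ 2 (mod 19)
2^2 ≡ 4 (mod 19)
2^3 ≡ 8 (mod 19)
2^6 ≡ 7 (mod 19)
2^9 ≡ 18 (mod 19)
2^18 ≡ 1 (mod 19) ✓
So ord_19(2) = 18.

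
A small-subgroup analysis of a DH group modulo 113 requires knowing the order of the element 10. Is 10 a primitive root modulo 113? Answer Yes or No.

Yes

φ(113) = 113 − 1 = 112 = 2^4 · 7.
An element g generates (Z/113Z)^× iff g^(112/q) ≢ 1 (mod 113) for each prime q ∈ {2, 7}.
10^56 ≡ 112 (mod 113)  [q = 2: ≢ 1 ✓]
10^16 ≡ 106 (mod 113)  [q = 7: ≢ 1 ✓]
Every test exponent gives a nontrivial residue, hence 10 generates the full group.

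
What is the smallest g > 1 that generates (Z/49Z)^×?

φ(49) = φ(7^2) = 7·(7−1) = 42 = 2 · 3 · 7.
g is a primitive root iff g^(42/q) ≢ 1 (mod 49) for each prime q ∈ {2, 3, 7}.
g = 2: 2^21 ≡ 1 — hits 1, so not a primitive root.
g = 3: 3^21 ≡ 48; 3^14 ≡ 30; 3^6 ≡ 43 — none is 1, so 3 is a primitive root.
So 3 is the smallest generator of (Z/49Z)^×.

3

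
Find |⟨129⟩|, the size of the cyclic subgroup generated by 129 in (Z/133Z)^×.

18

Since 129 ∈ (Z/133Z)^×, its order divides φ(133) = φ(7·19) = (7−1)·(19−1) = 6·18 = 108 = 2^2 · 3^3.
Divisors of 108: 1, 2, 3, 4, 6, 9, 12, 18, 27, 36, 54, 108.
Test each divisor d:
129^1 ≡ 129 (mod 133)
129^2 ≡ 16 (mod 133)
129^3 ≡ 69 (mod 133)
129^4 ≡ 123 (mod 133)
129^6 ≡ 106 (mod 133)
129^9 ≡ 132 (mod 133)
129^12 ≡ 64 (mod 133)
129^18 ≡ 1 (mod 133) ✓
Hence ord(129) = 18.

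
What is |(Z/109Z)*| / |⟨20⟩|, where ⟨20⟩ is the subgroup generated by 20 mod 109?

Since 20 ∈ (Z/109Z)^×, its order divides φ(109) = 109 − 1 = 108 = 2^2 · 3^3.
Divisors of 108: 1, 2, 3, 4, 6, 9, 12, 18, 27, 36, 54, 108.
Check 20^d mod 109 for each divisor in increasing order:
20^1 ≡ 20
20^2 ≡ 73
20^3 ≡ 43
20^4 ≡ 97
20^6 ≡ 105
20^9 ≡ 46
20^12 ≡ 16
20^18 ≡ 45
20^27 ≡ 108
20^36 ≡ 63
20^54 ≡ 1
So ord_109(20) = 54, hence |⟨20⟩| = 54.
[(Z/109Z)^× : ⟨20⟩] = 108/54 = 2.

2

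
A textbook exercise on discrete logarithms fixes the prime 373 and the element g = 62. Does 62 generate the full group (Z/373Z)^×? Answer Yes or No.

Yes

φ(373) = 373 − 1 = 372 = 2^2 · 3 · 31.
62 is a primitive root mod 373 iff 62^(φ(373)/q) ≢ 1 for every prime q | φ(373), i.e. q ∈ {2, 3, 31}.
62^186 ≡ 372 (mod 373)  [q = 2: ≢ 1 ✓]
62^124 ≡ 284 (mod 373)  [q = 3: ≢ 1 ✓]
62^12 ≡ 144 (mod 373)  [q = 31: ≢ 1 ✓]
Every test exponent gives a nontrivial residue, hence 62 generates the full group.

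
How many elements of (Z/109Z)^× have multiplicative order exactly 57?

φ(109) = 109 − 1 = 108 = 2^2 · 3^3.
In a cyclic group of order 108, there are φ(d) elements of order d for each divisor d of 108, and zero for non-divisors.
Here 108 is not a multiple of 57, so there are no elements of order 57.

0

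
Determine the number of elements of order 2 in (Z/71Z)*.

φ(71) = 71 − 1 = 70 = 2 · 5 · 7.
(Z/71Z)^× is cyclic (|G| = 70); a cyclic group of order m has exactly φ(d) elements of each order d | m, and none otherwise.
2 | 70, and φ(2) = 2 − 1 = 1.

1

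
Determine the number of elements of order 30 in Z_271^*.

8

φ(271) = 271 − 1 = 270 = 2 · 3^3 · 5.
(Z/271Z)^× is cyclic (|G| = 270); a cyclic group of order m has exactly φ(d) elements of each order d | m, and none otherwise.
30 = 2 · 3 · 5 divides 270, and φ(30) = 8.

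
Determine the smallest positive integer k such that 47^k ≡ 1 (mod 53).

13

The order of 47 must divide φ(53) = 53 − 1 = 52 = 2^2 · 13.
Divisors of 52: 1, 2, 4, 13, 26, 52.
Compute 47^d (mod 53) for the divisors d until we hit 1:
47^1 ≡ 47 (mod 53)
47^2 ≡ 36 (mod 53)
47^4 ≡ 24 (mod 53)
47^13 ≡ 1 (mod 53) ✓
So ord_53(47) = 13.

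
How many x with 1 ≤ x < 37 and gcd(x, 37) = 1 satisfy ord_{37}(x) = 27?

0

φ(37) = 37 − 1 = 36 = 2^2 · 3^2.
In a cyclic group of order 36, there are φ(d) elements of order d for each divisor d of 36, and zero for non-divisors.
Since 27 ∤ 36, the count is 0.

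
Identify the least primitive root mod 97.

5

φ(97) = 97 − 1 = 96 = 2^5 · 3.
Test candidates g = 2, 3, … against the prime factors q ∈ {2, 3} of φ(97): g is a generator iff g^(96/q) ≢ 1 for every such q.
g = 2: 2^48 ≡ 1 — hits 1, so not a primitive root.
g = 3: 3^48 ≡ 1 — hits 1, so not a primitive root.
g = 4: 4^48 ≡ 1 — hits 1, so not a primitive root.
g = 5: 5^48 ≡ 96; 5^32 ≡ 35 — none is 1, so 5 is a primitive root.
Hence the least primitive root of 97 is 5.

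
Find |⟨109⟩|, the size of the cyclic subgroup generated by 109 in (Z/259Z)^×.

36

Since 109 ∈ (Z/259Z)^×, its order divides φ(259) = φ(7·37) = (7−1)·(37−1) = 6·36 = 216 = 2^3 · 3^3.
Divisors of 216: 1, 2, 3, 4, 6, 8, 9, 12, 18, 24, 27, 36, 54, 72, 108, 216.
Compute 109^d (mod 259) for the divisors d until we hit 1:
109^1 ≡ 109
109^2 ≡ 226
109^3 ≡ 29
109^4 ≡ 53
109^6 ≡ 64
109^8 ≡ 219
109^9 ≡ 43
109^12 ≡ 211
109^18 ≡ 36
109^24 ≡ 232
109^27 ≡ 253
109^36 ≡ 1
The smallest such exponent is 36, so the order of 109 is 36.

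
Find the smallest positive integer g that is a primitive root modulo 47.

5

φ(47) = 47 − 1 = 46 = 2 · 23.
Test candidates g = 2, 3, … against the prime factors q ∈ {2, 23} of φ(47): g is a generator iff g^(46/q) ≢ 1 for every such q.
g = 2: 2^23 ≡ 1 — hits 1, so not a primitive root.
g = 3: 3^23 ≡ 1 — hits 1, so not a primitive root.
g = 4: 4^23 ≡ 1 — hits 1, so not a primitive root.
g = 5: 5^23 ≡ 46; 5^2 ≡ 25 — none is 1, so 5 is a primitive root.
So 5 is the smallest generator of (Z/47Z)^×.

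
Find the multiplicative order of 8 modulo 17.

ord(8) | φ(17) = 17 − 1 = 16 = 2^4.
Divisors of 16: 1, 2, 4, 8, 16.
Evaluate successive powers at the divisors of 16:
8^1 ≡ 8 (mod 17)
8^2 ≡ 13 (mod 17)
8^4 ≡ 16 (mod 17)
8^8 ≡ 1 (mod 17) ✓
So ord_17(8) = 8.

8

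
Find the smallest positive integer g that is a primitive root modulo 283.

φ(283) = 283 − 1 = 282 = 2 · 3 · 47.
Test candidates g = 2, 3, … against the prime factors q ∈ {2, 3, 47} of φ(283): g is a generator iff g^(282/q) ≢ 1 for every such q.
g = 2: 2^141 ≡ 282; 2^94 ≡ 1 — hits 1, so not a primitive root.
g = 3: 3^141 ≡ 282; 3^94 ≡ 238; 3^6 ≡ 163 — none is 1, so 3 is a primitive root.
So 3 is the smallest generator of (Z/283Z)^×.

3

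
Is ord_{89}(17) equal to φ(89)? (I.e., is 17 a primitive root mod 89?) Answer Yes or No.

No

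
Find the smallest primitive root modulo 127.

3

φ(127) = 127 − 1 = 126 = 2 · 3^2 · 7.
g is a primitive root iff g^(126/q) ≢ 1 (mod 127) for each prime q ∈ {2, 3, 7}.
g = 2: 2^63 ≡ 1 — hits 1, so not a primitive root.
g = 3: 3^63 ≡ 126; 3^42 ≡ 107; 3^18 ≡ 4 — none is 1, so 3 is a primitive root.
The smallest primitive root modulo 127 is 3.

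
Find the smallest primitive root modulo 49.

3

φ(49) = φ(7^2) = 7·(7−1) = 42 = 2 · 3 · 7.
Test candidates g = 2, 3, … against the prime factors q ∈ {2, 3, 7} of φ(49): g is a generator iff g^(42/q) ≢ 1 for every such q.
g = 2: 2^21 ≡ 1 — hits 1, so not a primitive root.
g = 3: 3^21 ≡ 48; 3^14 ≡ 30; 3^6 ≡ 43 — none is 1, so 3 is a primitive root.
So 3 is the smallest generator of (Z/49Z)^×.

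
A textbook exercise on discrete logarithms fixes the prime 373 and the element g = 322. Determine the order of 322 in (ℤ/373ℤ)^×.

186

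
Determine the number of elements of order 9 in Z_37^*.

6

φ(37) = 37 − 1 = 36 = 2^2 · 3^2.
Since (Z/37Z)^× is cyclic of order 36, the number of elements of order d is φ(d) when d | 36 and 0 otherwise.
9 = 3^2 divides 36, and φ(9) = 6.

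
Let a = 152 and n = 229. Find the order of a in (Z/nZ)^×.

The order of 152 must divide φ(229) = 229 − 1 = 228 = 2^2 · 3 · 19.
Divisors of 228: 1, 2, 3, 4, 6, 12, 19, 38, 57, 76, 114, 228.
Compute 152^d (mod 229) for the divisors d until we hit 1:
152^1 ≡ 152 (mod 229)
152^2 ≡ 204 (mod 229)
152^3 ≡ 93 (mod 229)
152^4 ≡ 167 (mod 229)
152^6 ≡ 176 (mod 229)
152^12 ≡ 61 (mod 229)
152^19 ≡ 18 (mod 229)
152^38 ≡ 95 (mod 229)
152^57 ≡ 107 (mod 229)
152^76 ≡ 94 (mod 229)
152^114 ≡ 228 (mod 229)
152^228 ≡ 1 (mod 229) ✓
Hence ord(152) = 228.

228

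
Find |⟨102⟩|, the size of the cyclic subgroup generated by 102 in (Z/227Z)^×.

The order of 102 must divide φ(227) = 227 − 1 = 226 = 2 · 113.
Divisors of 226: 1, 2, 113, 226.
Evaluate successive powers at the divisors of 226:
102^1 ≡ 102 (mod 227)
102^2 ≡ 189 (mod 227)
102^113 ≡ 1 (mod 227) ✓
So ord_227(102) = 113.

113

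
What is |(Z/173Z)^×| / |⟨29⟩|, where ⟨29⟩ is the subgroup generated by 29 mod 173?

4

By Lagrange's theorem, ord_173(29) divides φ(173) = 173 − 1 = 172 = 2^2 · 43.
Divisors of 172: 1, 2, 4, 43, 86, 172.
Compute 29^d (mod 173) for the divisors d until we hit 1:
29^1 ≡ 29 (mod 173)
29^2 ≡ 149 (mod 173)
29^4 ≡ 57 (mod 173)
29^43 ≡ 1 (mod 173) ✓
So ord_173(29) = 43, hence |⟨29⟩| = 43.
Index = |(Z/173Z)^×| / |⟨29⟩| = 172 / 43 = 4.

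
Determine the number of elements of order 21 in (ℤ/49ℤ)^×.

12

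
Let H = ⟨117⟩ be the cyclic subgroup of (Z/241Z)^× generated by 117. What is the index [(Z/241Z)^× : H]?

3

Since 117 ∈ (Z/241Z)^×, its order divides φ(241) = 241 − 1 = 240 = 2^4 · 3 · 5.
Divisors of 240: 1, 2, 3, 4, 5, 6, 8, 10, 12, 15, 16, 20, 24, 30, 40, 48, 60, 80, 120, 240.
Check 117^d mod 241 for each divisor in increasing order:
117^1 ≡ 117 (mod 241)
117^2 ≡ 193 (mod 241)
117^3 ≡ 168 (mod 241)
117^4 ≡ 135 (mod 241)
117^5 ≡ 130 (mod 241)
117^6 ≡ 27 (mod 241)
117^8 ≡ 150 (mod 241)
117^10 ≡ 30 (mod 241)
117^12 ≡ 6 (mod 241)
117^15 ≡ 44 (mod 241)
117^16 ≡ 87 (mod 241)
117^20 ≡ 177 (mod 241)
117^24 ≡ 36 (mod 241)
117^30 ≡ 8 (mod 241)
117^40 ≡ 240 (mod 241)
117^48 ≡ 91 (mod 241)
117^60 ≡ 64 (mod 241)
117^80 ≡ 1 (mod 241) ✓
So ord_241(117) = 80, hence |⟨117⟩| = 80.
Index = |(Z/241Z)^×| / |⟨117⟩| = 240 / 80 = 3.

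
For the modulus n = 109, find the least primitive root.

6

φ(109) = 109 − 1 = 108 = 2^2 · 3^3.
Test candidates g = 2, 3, … against the prime factors q ∈ {2, 3} of φ(109): g is a generator iff g^(108/q) ≢ 1 for every such q.
g = 2: 2^54 ≡ 108; 2^36 ≡ 1 — hits 1, so not a primitive root.
g = 3: 3^54 ≡ 1 — hits 1, so not a primitive root.
g = 4: 4^54 ≡ 1 — hits 1, so not a primitive root.
g = 5: 5^54 ≡ 1 — hits 1, so not a primitive root.
g = 6: 6^54 ≡ 108; 6^36 ≡ 63 — none is 1, so 6 is a primitive root.
The smallest primitive root modulo 109 is 6.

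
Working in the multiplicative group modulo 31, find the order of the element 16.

ord(16) | φ(31) = 31 − 1 = 30 = 2 · 3 · 5.
Divisors of 30: 1, 2, 3, 5, 6, 10, 15, 30.
Evaluate successive powers at the divisors of 30:
16^1 ≡ 16
16^2 ≡ 8
16^3 ≡ 4
16^5 ≡ 1
So ord_31(16) = 5.

5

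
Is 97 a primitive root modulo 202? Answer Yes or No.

φ(202) = φ(2)·φ(101) = 1·100 = 100 = 2^2 · 5^2.
Test 97^(100/q) mod 202 for each prime factor q of 100:
97^50 ≡ 1 (mod 202)  [q = 2: ≡ 1 ✗]
97^20 ≡ 137 (mod 202)  [q = 5: ≢ 1 ✓]
97^50 ≡ 1 shows ord(97) | 50, strictly less than φ(202); not a primitive root.

No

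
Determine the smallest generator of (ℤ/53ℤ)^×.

φ(53) = 53 − 1 = 52 = 2^2 · 13.
Test candidates g = 2, 3, … against the prime factors q ∈ {2, 13} of φ(53): g is a generator iff g^(52/q) ≢ 1 for every such q.
g = 2: 2^26 ≡ 52; 2^4 ≡ 16 — none is 1, so 2 is a primitive root.
So 2 is the smallest generator of (Z/53Z)^×.

2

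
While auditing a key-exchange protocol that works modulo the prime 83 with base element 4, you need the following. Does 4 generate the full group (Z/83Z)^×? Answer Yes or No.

φ(83) = 83 − 1 = 82 = 2 · 41.
An element g generates (Z/83Z)^× iff g^(82/q) ≢ 1 (mod 83) for each prime q ∈ {2, 41}.
4^41 ≡ 1 (mod 83)  [q = 2: ≡ 1 ✗]
4^2 ≡ 16 (mod 83)  [q = 41: ≢ 1 ✓]
Since 4^41 ≡ 1, the order of 4 divides 41 < 82, so 4 is not a primitive root.

No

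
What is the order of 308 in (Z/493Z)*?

56

Since 308 ∈ (Z/493Z)^×, its order divides φ(493) = φ(17·29) = (17−1)·(29−1) = 16·28 = 448 = 2^6 · 7.
Divisors of 448: 1, 2, 4, 7, 8, 14, 16, 28, 32, 56, 64, 112, 224, 448.
Check 308^d mod 493 for each divisor in increasing order:
308^1 ≡ 308
308^2 ≡ 208
308^4 ≡ 373
308^7 ≡ 162
308^8 ≡ 103
308^14 ≡ 115
308^16 ≡ 256
308^28 ≡ 407
308^32 ≡ 460
308^56 ≡ 1
Hence ord(308) = 56.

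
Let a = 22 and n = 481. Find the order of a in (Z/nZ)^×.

ord(22) | φ(481) = φ(13·37) = (13−1)·(37−1) = 12·36 = 432 = 2^4 · 3^3.
Divisors of 432: 1, 2, 3, 4, 6, 8, 9, 12, 16, 18, 24, 27, 36, 48, 54, 72, 108, 144, 216, 432.
Check 22^d mod 481 for each divisor in increasing order:
22^1 ≡ 22
22^2 ≡ 3
22^3 ≡ 66
22^4 ≡ 9
22^6 ≡ 27
22^8 ≡ 81
22^9 ≡ 339
22^12 ≡ 248
22^16 ≡ 308
22^18 ≡ 443
22^24 ≡ 417
22^27 ≡ 105
22^36 ≡ 1
The smallest such exponent is 36, so the order of 22 is 36.

36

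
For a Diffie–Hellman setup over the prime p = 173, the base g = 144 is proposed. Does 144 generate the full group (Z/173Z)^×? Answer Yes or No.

No

φ(173) = 173 − 1 = 172 = 2^2 · 43.
It suffices to check that the order of 144 is not a proper divisor of 172: compute 144^(172/q) for q ∈ {2, 43}.
144^86 ≡ 1 (mod 173)  [q = 2: ≡ 1 ✗]
144^4 ≡ 57 (mod 173)  [q = 43: ≢ 1 ✓]
144^86 ≡ 1 shows ord(144) | 86, strictly less than φ(173); not a primitive root.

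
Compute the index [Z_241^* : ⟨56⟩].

ord(56) | φ(241) = 241 − 1 = 240 = 2^4 · 3 · 5.
Divisors of 240: 1, 2, 3, 4, 5, 6, 8, 10, 12, 15, 16, 20, 24, 30, 40, 48, 60, 80, 120, 240.
Compute 56^d (mod 241) for the divisors d until we hit 1:
56^1 ≡ 56 (mod 241)
56^2 ≡ 3 (mod 241)
56^3 ≡ 168 (mod 241)
56^4 ≡ 9 (mod 241)
56^5 ≡ 22 (mod 241)
56^6 ≡ 27 (mod 241)
56^8 ≡ 81 (mod 241)
56^10 ≡ 2 (mod 241)
56^12 ≡ 6 (mod 241)
56^15 ≡ 44 (mod 241)
56^16 ≡ 54 (mod 241)
56^20 ≡ 4 (mod 241)
56^24 ≡ 36 (mod 241)
56^30 ≡ 8 (mod 241)
56^40 ≡ 16 (mod 241)
56^48 ≡ 91 (mod 241)
56^60 ≡ 64 (mod 241)
56^80 ≡ 15 (mod 241)
56^120 ≡ 240 (mod 241)
56^240 ≡ 1 (mod 241) ✓
The order of 56 is 240, so the subgroup it generates has 240 elements.
The index is φ(241) / ord(56) = 240 / 240 = 1.

1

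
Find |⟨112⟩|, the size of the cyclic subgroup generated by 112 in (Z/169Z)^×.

By Lagrange's theorem, ord_169(112) divides φ(169) = φ(13^2) = 13·(13−1) = 156 = 2^2 · 3 · 13.
Divisors of 156: 1, 2, 3, 4, 6, 12, 13, 26, 39, 52, 78, 156.
Check 112^d mod 169 for each divisor in increasing order:
112^1 ≡ 112 (mod 169)
112^2 ≡ 38 (mod 169)
112^3 ≡ 31 (mod 169)
112^4 ≡ 92 (mod 169)
112^6 ≡ 116 (mod 169)
112^12 ≡ 105 (mod 169)
112^13 ≡ 99 (mod 169)
112^26 ≡ 168 (mod 169)
112^39 ≡ 70 (mod 169)
112^52 ≡ 1 (mod 169) ✓
Hence ord(112) = 52.

52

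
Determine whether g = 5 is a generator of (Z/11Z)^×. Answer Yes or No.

No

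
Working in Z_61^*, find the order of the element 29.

By Lagrange's theorem, ord_61(29) divides φ(61) = 61 − 1 = 60 = 2^2 · 3 · 5.
Divisors of 60: 1, 2, 3, 4, 5, 6, 10, 12, 15, 20, 30, 60.
Check 29^d mod 61 for each divisor in increasing order:
29^1 ≡ 29
29^2 ≡ 48
29^3 ≡ 50
29^4 ≡ 47
29^5 ≡ 21
29^6 ≡ 60
29^10 ≡ 14
29^12 ≡ 1
The smallest such exponent is 12, so the order of 29 is 12.

12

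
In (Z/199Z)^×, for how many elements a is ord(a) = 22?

10

φ(199) = 199 − 1 = 198 = 2 · 3^2 · 11.
(Z/199Z)^× is cyclic (|G| = 198); a cyclic group of order m has exactly φ(d) elements of each order d | m, and none otherwise.
22 = 2 · 11 divides 198, and φ(22) = 10.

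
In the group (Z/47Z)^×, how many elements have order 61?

φ(47) = 47 − 1 = 46 = 2 · 23.
(Z/47Z)^× is cyclic (|G| = 46); a cyclic group of order m has exactly φ(d) elements of each order d | m, and none otherwise.
Since 61 ∤ 46, the count is 0.

0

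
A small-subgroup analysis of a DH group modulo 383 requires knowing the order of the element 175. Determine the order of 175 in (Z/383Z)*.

191

The order of 175 must divide φ(383) = 383 − 1 = 382 = 2 · 191.
Divisors of 382: 1, 2, 191, 382.
Check 175^d mod 383 for each divisor in increasing order:
175^1 ≡ 175
175^2 ≡ 368
175^191 ≡ 1
Therefore the multiplicative order of 175 modulo 383 is 191.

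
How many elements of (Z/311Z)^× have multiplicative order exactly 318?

0

φ(311) = 311 − 1 = 310 = 2 · 5 · 31.
Since (Z/311Z)^× is cyclic of order 310, the number of elements of order d is φ(d) when d | 310 and 0 otherwise.
318 does not divide 310, so no element of (Z/311Z)^× has order 318.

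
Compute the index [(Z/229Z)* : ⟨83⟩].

4

ord(83) | φ(229) = 229 − 1 = 228 = 2^2 · 3 · 19.
Divisors of 228: 1, 2, 3, 4, 6, 12, 19, 38, 57, 76, 114, 228.
Test each divisor d:
83^1 ≡ 83 (mod 229)
83^2 ≡ 19 (mod 229)
83^3 ≡ 203 (mod 229)
83^4 ≡ 132 (mod 229)
83^6 ≡ 218 (mod 229)
83^12 ≡ 121 (mod 229)
83^19 ≡ 134 (mod 229)
83^38 ≡ 94 (mod 229)
83^57 ≡ 1 (mod 229) ✓
So ord_229(83) = 57, hence |⟨83⟩| = 57.
Index = |(Z/229Z)^×| / |⟨83⟩| = 228 / 57 = 4.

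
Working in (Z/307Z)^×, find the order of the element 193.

ord(193) | φ(307) = 307 − 1 = 306 = 2 · 3^2 · 17.
Divisors of 306: 1, 2, 3, 6, 9, 17, 18, 34, 51, 102, 153, 306.
Compute 193^d (mod 307) for the divisors d until we hit 1:
193^1 ≡ 193
193^2 ≡ 102
193^3 ≡ 38
193^6 ≡ 216
193^9 ≡ 226
193^17 ≡ 306
193^18 ≡ 114
193^34 ≡ 1
Therefore the multiplicative order of 193 modulo 307 is 34.

34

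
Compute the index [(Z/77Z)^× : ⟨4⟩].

ord(4) | φ(77) = φ(7·11) = (7−1)·(11−1) = 6·10 = 60 = 2^2 · 3 · 5.
Divisors of 60: 1, 2, 3, 4, 5, 6, 10, 12, 15, 20, 30, 60.
Test each divisor d:
4^1 ≡ 4
4^2 ≡ 16
4^3 ≡ 64
4^4 ≡ 25
4^5 ≡ 23
4^6 ≡ 15
4^10 ≡ 67
4^12 ≡ 71
4^15 ≡ 1
The order of 4 is 15, so the subgroup it generates has 15 elements.
[(Z/77Z)^× : ⟨4⟩] = 60/15 = 4.

4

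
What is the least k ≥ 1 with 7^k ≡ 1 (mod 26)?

12

ord(7) | φ(26) = φ(2)·φ(13) = 1·12 = 12 = 2^2 · 3.
Divisors of 12: 1, 2, 3, 4, 6, 12.
Evaluate successive powers at the divisors of 12:
7^1 ≡ 7
7^2 ≡ 23
7^3 ≡ 5
7^4 ≡ 9
7^6 ≡ 25
7^12 ≡ 1
The smallest such exponent is 12, so the order of 7 is 12.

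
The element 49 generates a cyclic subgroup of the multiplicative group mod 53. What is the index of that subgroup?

ord(49) | φ(53) = 53 − 1 = 52 = 2^2 · 13.
Divisors of 52: 1, 2, 4, 13, 26, 52.
Compute 49^d (mod 53) for the divisors d until we hit 1:
49^1 ≡ 49 (mod 53)
49^2 ≡ 16 (mod 53)
49^4 ≡ 44 (mod 53)
49^13 ≡ 1 (mod 53) ✓
Thus |⟨49⟩| = ord(49) = 13.
Index = |(Z/53Z)^×| / |⟨49⟩| = 52 / 13 = 4.

4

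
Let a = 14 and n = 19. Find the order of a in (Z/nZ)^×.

Since 14 ∈ (Z/19Z)^×, its order divides φ(19) = 19 − 1 = 18 = 2 · 3^2.
Divisors of 18: 1, 2, 3, 6, 9, 18.
Test each divisor d:
14^1 ≡ 14 (mod 19)
14^2 ≡ 6 (mod 19)
14^3 ≡ 8 (mod 19)
14^6 ≡ 7 (mod 19)
14^9 ≡ 18 (mod 19)
14^18 ≡ 1 (mod 19) ✓
Hence ord(14) = 18.

18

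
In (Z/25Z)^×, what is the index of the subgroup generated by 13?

1

Since 13 ∈ (Z/25Z)^×, its order divides φ(25) = φ(5^2) = 5·(5−1) = 20 = 2^2 · 5.
Divisors of 20: 1, 2, 4, 5, 10, 20.
Compute 13^d (mod 25) for the divisors d until we hit 1:
13^1 ≡ 13
13^2 ≡ 19
13^4 ≡ 11
13^5 ≡ 18
13^10 ≡ 24
13^20 ≡ 1
So ord_25(13) = 20, hence |⟨13⟩| = 20.
Index = |(Z/25Z)^×| / |⟨13⟩| = 20 / 20 = 1.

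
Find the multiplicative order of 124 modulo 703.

36

ord(124) | φ(703) = φ(19·37) = (19−1)·(37−1) = 18·36 = 648 = 2^3 · 3^4.
Divisors of 648: 1, 2, 3, 4, 6, 8, 9, 12, 18, 24, 27, 36, 54, 72, 81, 108, 162, 216, 324, 648.
Test each divisor d:
124^1 ≡ 124 (mod 703)
124^2 ≡ 613 (mod 703)
124^3 ≡ 88 (mod 703)
124^4 ≡ 367 (mod 703)
124^6 ≡ 11 (mod 703)
124^8 ≡ 416 (mod 703)
124^9 ≡ 265 (mod 703)
124^12 ≡ 121 (mod 703)
124^18 ≡ 628 (mod 703)
124^24 ≡ 581 (mod 703)
124^27 ≡ 512 (mod 703)
124^36 ≡ 1 (mod 703) ✓
The smallest such exponent is 36, so the order of 124 is 36.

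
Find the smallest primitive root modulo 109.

6

φ(109) = 109 − 1 = 108 = 2^2 · 3^3.
Test candidates g = 2, 3, … against the prime factors q ∈ {2, 3} of φ(109): g is a generator iff g^(108/q) ≢ 1 for every such q.
g = 2: 2^54 ≡ 108; 2^36 ≡ 1 — hits 1, so not a primitive root.
g = 3: 3^54 ≡ 1 — hits 1, so not a primitive root.
g = 4: 4^54 ≡ 1 — hits 1, so not a primitive root.
g = 5: 5^54 ≡ 1 — hits 1, so not a primitive root.
g = 6: 6^54 ≡ 108; 6^36 ≡ 63 — none is 1, so 6 is a primitive root.
Hence the least primitive root of 109 is 6.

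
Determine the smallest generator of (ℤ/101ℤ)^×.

φ(101) = 101 − 1 = 100 = 2^2 · 5^2.
Test candidates g = 2, 3, … against the prime factors q ∈ {2, 5} of φ(101): g is a generator iff g^(100/q) ≢ 1 for every such q.
g = 2: 2^50 ≡ 100; 2^20 ≡ 95 — none is 1, so 2 is a primitive root.
Hence the least primitive root of 101 is 2.

2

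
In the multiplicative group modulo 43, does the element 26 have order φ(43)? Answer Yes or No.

Yes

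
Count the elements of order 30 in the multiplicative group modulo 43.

0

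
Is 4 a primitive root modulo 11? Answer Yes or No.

No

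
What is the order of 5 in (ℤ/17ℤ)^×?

ord(5) | φ(17) = 17 − 1 = 16 = 2^4.
Divisors of 16: 1, 2, 4, 8, 16.
Compute 5^d (mod 17) for the divisors d until we hit 1:
5^1 ≡ 5 (mod 17)
5^2 ≡ 8 (mod 17)
5^4 ≡ 13 (mod 17)
5^8 ≡ 16 (mod 17)
5^16 ≡ 1 (mod 17) ✓
Therefore the multiplicative order of 5 modulo 17 is 16.

16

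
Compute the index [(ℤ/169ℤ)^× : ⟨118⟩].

12

Since 118 ∈ (Z/169Z)^×, its order divides φ(169) = φ(13^2) = 13·(13−1) = 156 = 2^2 · 3 · 13.
Divisors of 156: 1, 2, 3, 4, 6, 12, 13, 26, 39, 52, 78, 156.
Compute 118^d (mod 169) for the divisors d until we hit 1:
118^1 ≡ 118 (mod 169)
118^2 ≡ 66 (mod 169)
118^3 ≡ 14 (mod 169)
118^4 ≡ 131 (mod 169)
118^6 ≡ 27 (mod 169)
118^12 ≡ 53 (mod 169)
118^13 ≡ 1 (mod 169) ✓
So ord_169(118) = 13, hence |⟨118⟩| = 13.
The index is φ(169) / ord(118) = 156 / 13 = 12.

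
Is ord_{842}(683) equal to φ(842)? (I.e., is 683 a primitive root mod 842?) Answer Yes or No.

φ(842) = φ(2)·φ(421) = 1·420 = 420 = 2^2 · 3 · 5 · 7.
It suffices to check that the order of 683 is not a proper divisor of 420: compute 683^(420/q) for q ∈ {2, 3, 5, 7}.
683^210 ≡ 841 (mod 842)  [q = 2: ≢ 1 ✓]
683^140 ≡ 821 (mod 842)  [q = 3: ≢ 1 ✓]
683^84 ≡ 1 (mod 842)  [q = 5: ≡ 1 ✗]
683^60 ≡ 1 (mod 842)  [q = 7: ≡ 1 ✗]
683^84 ≡ 1 shows ord(683) | 84, strictly less than φ(842); not a primitive root.

No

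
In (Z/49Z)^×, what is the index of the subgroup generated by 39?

Since 39 ∈ (Z/49Z)^×, its order divides φ(49) = φ(7^2) = 7·(7−1) = 42 = 2 · 3 · 7.
Divisors of 42: 1, 2, 3, 6, 7, 14, 21, 42.
Compute 39^d (mod 49) for the divisors d until we hit 1:
39^1 ≡ 39 (mod 49)
39^2 ≡ 2 (mod 49)
39^3 ≡ 29 (mod 49)
39^6 ≡ 8 (mod 49)
39^7 ≡ 18 (mod 49)
39^14 ≡ 30 (mod 49)
39^21 ≡ 1 (mod 49) ✓
Thus |⟨39⟩| = ord(39) = 21.
Index = |(Z/49Z)^×| / |⟨39⟩| = 42 / 21 = 2.

2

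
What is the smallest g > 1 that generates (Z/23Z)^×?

φ(23) = 23 − 1 = 22 = 2 · 11.
g is a primitive root iff g^(22/q) ≢ 1 (mod 23) for each prime q ∈ {2, 11}.
g = 2: 2^11 ≡ 1 — hits 1, so not a primitive root.
g = 3: 3^11 ≡ 1 — hits 1, so not a primitive root.
g = 4: 4^11 ≡ 1 — hits 1, so not a primitive root.
g = 5: 5^11 ≡ 22; 5^2 ≡ 2 — none is 1, so 5 is a primitive root.
The smallest primitive root modulo 23 is 5.

5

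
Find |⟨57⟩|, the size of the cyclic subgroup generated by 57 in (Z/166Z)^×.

82

By Lagrange's theorem, ord_166(57) divides φ(166) = φ(2)·φ(83) = 1·82 = 82 = 2 · 41.
Divisors of 82: 1, 2, 41, 82.
Test each divisor d:
57^1 ≡ 57 (mod 166)
57^2 ≡ 95 (mod 166)
57^41 ≡ 165 (mod 166)
57^82 ≡ 1 (mod 166) ✓
So ord_166(57) = 82.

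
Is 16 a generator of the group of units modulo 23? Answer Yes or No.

No

φ(23) = 23 − 1 = 22 = 2 · 11.
An element g generates (Z/23Z)^× iff g^(22/q) ≢ 1 (mod 23) for each prime q ∈ {2, 11}.
16^11 ≡ 1 (mod 23)  [q = 2: ≡ 1 ✗]
16^2 ≡ 3 (mod 23)  [q = 11: ≢ 1 ✓]
The check at q = 2 fails, so 16 generates a proper subgroup.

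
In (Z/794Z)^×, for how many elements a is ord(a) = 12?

4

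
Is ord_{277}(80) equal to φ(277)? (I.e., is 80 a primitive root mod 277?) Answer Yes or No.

Yes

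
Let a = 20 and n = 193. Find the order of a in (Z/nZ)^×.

64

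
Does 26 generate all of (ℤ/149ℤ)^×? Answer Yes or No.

φ(149) = 149 − 1 = 148 = 2^2 · 37.
It suffices to check that the order of 26 is not a proper divisor of 148: compute 26^(148/q) for q ∈ {2, 37}.
26^74 ≡ 1 (mod 149)  [q = 2: ≡ 1 ✗]
26^4 ≡ 142 (mod 149)  [q = 37: ≢ 1 ✓]
26^74 ≡ 1 shows ord(26) | 74, strictly less than φ(149); not a primitive root.

No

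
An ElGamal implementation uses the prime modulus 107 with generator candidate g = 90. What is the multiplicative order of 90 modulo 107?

53

By Lagrange's theorem, ord_107(90) divides φ(107) = 107 − 1 = 106 = 2 · 53.
Divisors of 106: 1, 2, 53, 106.
Check 90^d mod 107 for each divisor in increasing order:
90^1 ≡ 90
90^2 ≡ 75
90^53 ≡ 1
Hence ord(90) = 53.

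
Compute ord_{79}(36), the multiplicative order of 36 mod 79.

Since 36 ∈ (Z/79Z)^×, its order divides φ(79) = 79 − 1 = 78 = 2 · 3 · 13.
Divisors of 78: 1, 2, 3, 6, 13, 26, 39, 78.
Check 36^d mod 79 for each divisor in increasing order:
36^1 ≡ 36
36^2 ≡ 32
36^3 ≡ 46
36^6 ≡ 62
36^13 ≡ 55
36^26 ≡ 23
36^39 ≡ 1
So ord_79(36) = 39.

39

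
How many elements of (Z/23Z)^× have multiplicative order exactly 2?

1

φ(23) = 23 − 1 = 22 = 2 · 11.
(Z/23Z)^× is cyclic (|G| = 22); a cyclic group of order m has exactly φ(d) elements of each order d | m, and none otherwise.
2 | 22, and φ(2) = 2 − 1 = 1.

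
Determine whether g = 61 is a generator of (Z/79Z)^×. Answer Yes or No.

No

φ(79) = 79 − 1 = 78 = 2 · 3 · 13.
An element g generates (Z/79Z)^× iff g^(78/q) ≢ 1 (mod 79) for each prime q ∈ {2, 3, 13}.
61^39 ≡ 78 (mod 79)  [q = 2: ≢ 1 ✓]
61^26 ≡ 1 (mod 79)  [q = 3: ≡ 1 ✗]
61^6 ≡ 38 (mod 79)  [q = 13: ≢ 1 ✓]
Since 61^26 ≡ 1, the order of 61 divides 26 < 78, so 61 is not a primitive root.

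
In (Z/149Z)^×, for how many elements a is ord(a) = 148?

72

φ(149) = 149 − 1 = 148 = 2^2 · 37.
In a cyclic group of order 148, there are φ(d) elements of order d for each divisor d of 148, and zero for non-divisors.
148 = 2^2 · 37 divides 148, and φ(148) = 72.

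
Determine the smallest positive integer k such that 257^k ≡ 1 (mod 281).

280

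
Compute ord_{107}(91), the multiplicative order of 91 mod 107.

Since 91 ∈ (Z/107Z)^×, its order divides φ(107) = 107 − 1 = 106 = 2 · 53.
Divisors of 106: 1, 2, 53, 106.
Check 91^d mod 107 for each divisor in increasing order:
91^1 ≡ 91 (mod 107)
91^2 ≡ 42 (mod 107)
91^53 ≡ 106 (mod 107)
91^106 ≡ 1 (mod 107) ✓
Therefore the multiplicative order of 91 modulo 107 is 106.

106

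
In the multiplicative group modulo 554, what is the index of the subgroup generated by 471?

4

The order of 471 must divide φ(554) = φ(2)·φ(277) = 1·276 = 276 = 2^2 · 3 · 23.
Divisors of 276: 1, 2, 3, 4, 6, 12, 23, 46, 69, 92, 138, 276.
Check 471^d mod 554 for each divisor in increasing order:
471^1 ≡ 471 (mod 554)
471^2 ≡ 241 (mod 554)
471^3 ≡ 495 (mod 554)
471^4 ≡ 465 (mod 554)
471^6 ≡ 157 (mod 554)
471^12 ≡ 273 (mod 554)
471^23 ≡ 437 (mod 554)
471^46 ≡ 393 (mod 554)
471^69 ≡ 1 (mod 554) ✓
So ord_554(471) = 69, hence |⟨471⟩| = 69.
The index is φ(554) / ord(471) = 276 / 69 = 4.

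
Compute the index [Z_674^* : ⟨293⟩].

1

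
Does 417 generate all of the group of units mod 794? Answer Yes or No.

φ(794) = φ(2)·φ(397) = 1·396 = 396 = 2^2 · 3^2 · 11.
Test 417^(396/q) mod 794 for each prime factor q of 396:
417^198 ≡ 793 (mod 794)  [q = 2: ≢ 1 ✓]
417^132 ≡ 759 (mod 794)  [q = 3: ≢ 1 ✓]
417^36 ≡ 99 (mod 794)  [q = 11: ≢ 1 ✓]
None equal 1, so ord_794(417) = 396: 417 is a primitive root.

Yes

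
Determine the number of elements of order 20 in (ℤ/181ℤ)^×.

8

φ(181) = 181 − 1 = 180 = 2^2 · 3^2 · 5.
Since (Z/181Z)^× is cyclic of order 180, the number of elements of order d is φ(d) when d | 180 and 0 otherwise.
20 = 2^2 · 5 divides 180, and φ(20) = 8.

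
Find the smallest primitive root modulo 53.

2

φ(53) = 53 − 1 = 52 = 2^2 · 13.
g is a primitive root iff g^(52/q) ≢ 1 (mod 53) for each prime q ∈ {2, 13}.
g = 2: 2^26 ≡ 52; 2^4 ≡ 16 — none is 1, so 2 is a primitive root.
So 2 is the smallest generator of (Z/53Z)^×.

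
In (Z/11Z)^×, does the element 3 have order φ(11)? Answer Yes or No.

No

φ(11) = 11 − 1 = 10 = 2 · 5.
3 is a primitive root mod 11 iff 3^(φ(11)/q) ≢ 1 for every prime q | φ(11), i.e. q ∈ {2, 5}.
3^5 ≡ 1 (mod 11)  [q = 2: ≡ 1 ✗]
3^2 ≡ 9 (mod 11)  [q = 5: ≢ 1 ✓]
3^5 ≡ 1 shows ord(3) | 5, strictly less than φ(11); not a primitive root.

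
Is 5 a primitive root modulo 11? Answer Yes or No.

φ(11) = 11 − 1 = 10 = 2 · 5.
An element g generates (Z/11Z)^× iff g^(10/q) ≢ 1 (mod 11) for each prime q ∈ {2, 5}.
5^5 ≡ 1 (mod 11)  [q = 2: ≡ 1 ✗]
5^2 ≡ 3 (mod 11)  [q = 5: ≢ 1 ✓]
5^5 ≡ 1 shows ord(5) | 5, strictly less than φ(11); not a primitive root.

No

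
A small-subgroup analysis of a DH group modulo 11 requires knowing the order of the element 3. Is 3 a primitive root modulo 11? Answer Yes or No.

No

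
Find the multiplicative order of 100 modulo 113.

Since 100 ∈ (Z/113Z)^×, its order divides φ(113) = 113 − 1 = 112 = 2^4 · 7.
Divisors of 112: 1, 2, 4, 7, 8, 14, 16, 28, 56, 112.
Evaluate successive powers at the divisors of 112:
100^1 ≡ 100
100^2 ≡ 56
100^4 ≡ 85
100^7 ≡ 44
100^8 ≡ 106
100^14 ≡ 15
100^16 ≡ 49
100^28 ≡ 112
100^56 ≡ 1
Therefore the multiplicative order of 100 modulo 113 is 56.

56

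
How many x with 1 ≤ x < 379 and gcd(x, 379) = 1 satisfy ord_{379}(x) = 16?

φ(379) = 379 − 1 = 378 = 2 · 3^3 · 7.
Since (Z/379Z)^× is cyclic of order 378, the number of elements of order d is φ(d) when d | 378 and 0 otherwise.
16 does not divide 378, so no element of (Z/379Z)^× has order 16.

0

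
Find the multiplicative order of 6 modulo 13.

The order of 6 must divide φ(13) = 13 − 1 = 12 = 2^2 · 3.
Divisors of 12: 1, 2, 3, 4, 6, 12.
Check 6^d mod 13 for each divisor in increasing order:
6^1 ≡ 6 (mod 13)
6^2 ≡ 10 (mod 13)
6^3 ≡ 8 (mod 13)
6^4 ≡ 9 (mod 13)
6^6 ≡ 12 (mod 13)
6^12 ≡ 1 (mod 13) ✓
Hence ord(6) = 12.

12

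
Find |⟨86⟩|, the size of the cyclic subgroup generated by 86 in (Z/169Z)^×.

Since 86 ∈ (Z/169Z)^×, its order divides φ(169) = φ(13^2) = 13·(13−1) = 156 = 2^2 · 3 · 13.
Divisors of 156: 1, 2, 3, 4, 6, 12, 13, 26, 39, 52, 78, 156.
Evaluate successive powers at the divisors of 156:
86^1 ≡ 86
86^2 ≡ 129
86^3 ≡ 109
86^4 ≡ 79
86^6 ≡ 51
86^12 ≡ 66
86^13 ≡ 99
86^26 ≡ 168
86^39 ≡ 70
86^52 ≡ 1
Therefore the multiplicative order of 86 modulo 169 is 52.

52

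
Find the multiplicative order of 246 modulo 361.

By Lagrange's theorem, ord_361(246) divides φ(361) = φ(19^2) = 19·(19−1) = 342 = 2 · 3^2 · 19.
Divisors of 342: 1, 2, 3, 6, 9, 18, 19, 38, 57, 114, 171, 342.
Compute 246^d (mod 361) for the divisors d until we hit 1:
246^1 ≡ 246 (mod 361)
246^2 ≡ 229 (mod 361)
246^3 ≡ 18 (mod 361)
246^6 ≡ 324 (mod 361)
246^9 ≡ 56 (mod 361)
246^18 ≡ 248 (mod 361)
246^19 ≡ 360 (mod 361)
246^38 ≡ 1 (mod 361) ✓
Therefore the multiplicative order of 246 modulo 361 is 38.

38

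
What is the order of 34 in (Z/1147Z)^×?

ord(34) | φ(1147) = φ(31·37) = (31−1)·(37−1) = 30·36 = 1080 = 2^3 · 3^3 · 5.
Divisors of 1080: 1, 2, 3, 4, 5, 6, 8, 9, 10, 12, 15, 18, 20, 24, 27, 30, 36, 40, 45, 54, 60, 72, 90, 108, 120, 135, 180, 216, 270, 360, 540, 1080.
Check 34^d mod 1147 for each divisor in increasing order:
34^1 ≡ 34 (mod 1147)
34^2 ≡ 9 (mod 1147)
34^3 ≡ 306 (mod 1147)
34^4 ≡ 81 (mod 1147)
34^5 ≡ 460 (mod 1147)
34^6 ≡ 729 (mod 1147)
34^8 ≡ 826 (mod 1147)
34^9 ≡ 556 (mod 1147)
34^10 ≡ 552 (mod 1147)
34^12 ≡ 380 (mod 1147)
34^15 ≡ 433 (mod 1147)
34^18 ≡ 593 (mod 1147)
34^20 ≡ 749 (mod 1147)
34^24 ≡ 1025 (mod 1147)
34^27 ≡ 519 (mod 1147)
34^30 ≡ 528 (mod 1147)
34^36 ≡ 667 (mod 1147)
34^40 ≡ 118 (mod 1147)
34^45 ≡ 371 (mod 1147)
34^54 ≡ 963 (mod 1147)
34^60 ≡ 63 (mod 1147)
34^72 ≡ 1000 (mod 1147)
34^90 ≡ 1 (mod 1147) ✓
The smallest such exponent is 90, so the order of 34 is 90.

90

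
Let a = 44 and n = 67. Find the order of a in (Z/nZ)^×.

66

ord(44) | φ(67) = 67 − 1 = 66 = 2 · 3 · 11.
Divisors of 66: 1, 2, 3, 6, 11, 22, 33, 66.
Check 44^d mod 67 for each divisor in increasing order:
44^1 ≡ 44
44^2 ≡ 60
44^3 ≡ 27
44^6 ≡ 59
44^11 ≡ 38
44^22 ≡ 37
44^33 ≡ 66
44^66 ≡ 1
Therefore the multiplicative order of 44 modulo 67 is 66.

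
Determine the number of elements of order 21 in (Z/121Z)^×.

0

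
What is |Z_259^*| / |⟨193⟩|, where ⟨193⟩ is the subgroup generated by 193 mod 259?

18

By Lagrange's theorem, ord_259(193) divides φ(259) = φ(7·37) = (7−1)·(37−1) = 6·36 = 216 = 2^3 · 3^3.
Divisors of 216: 1, 2, 3, 4, 6, 8, 9, 12, 18, 24, 27, 36, 54, 72, 108, 216.
Evaluate successive powers at the divisors of 216:
193^1 ≡ 193 (mod 259)
193^2 ≡ 212 (mod 259)
193^3 ≡ 253 (mod 259)
193^4 ≡ 137 (mod 259)
193^6 ≡ 36 (mod 259)
193^8 ≡ 121 (mod 259)
193^9 ≡ 43 (mod 259)
193^12 ≡ 1 (mod 259) ✓
The order of 193 is 12, so the subgroup it generates has 12 elements.
The index is φ(259) / ord(193) = 216 / 12 = 18.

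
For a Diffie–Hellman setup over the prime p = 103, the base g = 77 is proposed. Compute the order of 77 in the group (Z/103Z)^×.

102

ord(77) | φ(103) = 103 − 1 = 102 = 2 · 3 · 17.
Divisors of 102: 1, 2, 3, 6, 17, 34, 51, 102.
Compute 77^d (mod 103) for the divisors d until we hit 1:
77^1 ≡ 77 (mod 103)
77^2 ≡ 58 (mod 103)
77^3 ≡ 37 (mod 103)
77^6 ≡ 30 (mod 103)
77^17 ≡ 47 (mod 103)
77^34 ≡ 46 (mod 103)
77^51 ≡ 102 (mod 103)
77^102 ≡ 1 (mod 103) ✓
Hence ord(77) = 102.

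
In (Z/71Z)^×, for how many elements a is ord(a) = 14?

6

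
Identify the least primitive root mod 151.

φ(151) = 151 − 1 = 150 = 2 · 3 · 5^2.
Test candidates g = 2, 3, … against the prime factors q ∈ {2, 3, 5} of φ(151): g is a generator iff g^(150/q) ≢ 1 for every such q.
g = 2: 2^75 ≡ 1 — hits 1, so not a primitive root.
g = 3: 3^75 ≡ 150; 3^50 ≡ 1 — hits 1, so not a primitive root.
g = 4: 4^75 ≡ 1 — hits 1, so not a primitive root.
g = 5: 5^75 ≡ 1 — hits 1, so not a primitive root.
g = 6: 6^75 ≡ 150; 6^50 ≡ 32; 6^30 ≡ 59 — none is 1, so 6 is a primitive root.
Hence the least primitive root of 151 is 6.

6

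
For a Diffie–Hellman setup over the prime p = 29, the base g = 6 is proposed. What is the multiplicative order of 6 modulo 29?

The order of 6 must divide φ(29) = 29 − 1 = 28 = 2^2 · 7.
Divisors of 28: 1, 2, 4, 7, 14, 28.
Evaluate successive powers at the divisors of 28:
6^1 ≡ 6
6^2 ≡ 7
6^4 ≡ 20
6^7 ≡ 28
6^14 ≡ 1
Hence ord(6) = 14.

14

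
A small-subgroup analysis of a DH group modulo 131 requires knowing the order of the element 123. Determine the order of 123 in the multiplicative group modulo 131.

65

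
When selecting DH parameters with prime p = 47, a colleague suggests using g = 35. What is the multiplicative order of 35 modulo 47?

46

Since 35 ∈ (Z/47Z)^×, its order divides φ(47) = 47 − 1 = 46 = 2 · 23.
Divisors of 46: 1, 2, 23, 46.
Evaluate successive powers at the divisors of 46:
35^1 ≡ 35 (mod 47)
35^2 ≡ 3 (mod 47)
35^23 ≡ 46 (mod 47)
35^46 ≡ 1 (mod 47) ✓
Hence ord(35) = 46.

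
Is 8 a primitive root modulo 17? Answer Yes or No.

No

φ(17) = 17 − 1 = 16 = 2^4.
It suffices to check that the order of 8 is not a proper divisor of 16: compute 8^(16/q) for q ∈ {2}.
8^8 ≡ 1 (mod 17)  [q = 2: ≡ 1 ✗]
8^8 ≡ 1 shows ord(8) | 8, strictly less than φ(17); not a primitive root.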